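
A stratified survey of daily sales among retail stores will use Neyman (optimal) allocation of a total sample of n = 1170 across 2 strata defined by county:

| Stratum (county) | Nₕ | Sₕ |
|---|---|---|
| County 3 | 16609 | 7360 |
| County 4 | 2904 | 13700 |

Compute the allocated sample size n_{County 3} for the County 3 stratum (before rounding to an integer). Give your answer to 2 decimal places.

Neyman allocation: nₕ = n·NₕSₕ / Σⱼ NⱼSⱼ.
Σ NⱼSⱼ = 16609·7360 + 2904·13700 = 1.6202704 × 10^8.
n_{County 3} = 1170·16609·7360 / (1.6202704 × 10^8) = 882.71.

882.71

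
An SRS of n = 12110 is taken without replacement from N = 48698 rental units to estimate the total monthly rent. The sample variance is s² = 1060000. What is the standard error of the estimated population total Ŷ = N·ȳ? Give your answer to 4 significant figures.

Var(Ŷ) = N²·Var(ȳ) = N²·(1 − n/N)·s²/n.
f = 12110/48698 = 0.24867551; Var(ȳ) = 0.75132449·1060000/12110 = 65.764158.
Var(Ŷ) = 48698² · 65.764158 = 1.5595939 × 10^11.
SE(Ŷ) = √(1.5595939 × 10^11) = 394900.

394900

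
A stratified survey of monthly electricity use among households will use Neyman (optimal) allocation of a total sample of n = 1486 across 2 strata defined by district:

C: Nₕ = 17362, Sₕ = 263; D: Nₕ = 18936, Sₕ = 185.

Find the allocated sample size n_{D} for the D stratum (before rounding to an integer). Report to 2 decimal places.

645.12

Neyman allocation: nₕ = n·NₕSₕ / Σⱼ NⱼSⱼ.
Σ NⱼSⱼ = 17362·263 + 18936·185 = 8.069366 × 10^6.
n_{D} = 1486·18936·185 / (8.069366 × 10^6) = 645.12.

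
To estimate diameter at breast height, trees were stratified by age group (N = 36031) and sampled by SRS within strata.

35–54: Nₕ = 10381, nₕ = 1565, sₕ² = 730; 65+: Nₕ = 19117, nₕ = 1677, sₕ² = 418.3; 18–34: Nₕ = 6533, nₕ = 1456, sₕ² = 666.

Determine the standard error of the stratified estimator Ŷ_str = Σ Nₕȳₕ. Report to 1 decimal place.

11875.3

Var(Ŷ_str) = Σₕ Nₕ²(1 − fₕ)sₕ²/nₕ.
35–54: 10381²·(1 − 1565/10381)·730/1565 = 4.2689325 × 10^7.
65+: 19117²·(1 − 1677/19117)·418.3/1677 = 8.3161253 × 10^7.
18–34: 6533²·(1 − 1456/6533)·666/1456 = 1.5171645 × 10^7.
Sum = 1.4102222 × 10^8.
SE = √(1.4102222 × 10^8) = 11875.3.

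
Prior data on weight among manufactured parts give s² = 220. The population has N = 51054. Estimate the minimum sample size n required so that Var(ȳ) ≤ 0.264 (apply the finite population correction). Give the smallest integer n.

820

Without fpc, n₀ = s²/D = 220/0.264 = 833.3333.
With fpc, (1 − n/N)·s²/n ≤ D requires n ≥ n₀/(1 + n₀/N) = 833.3333/(1 + 833.3333/51054) = 819.9496.
Rounding up, n = 820.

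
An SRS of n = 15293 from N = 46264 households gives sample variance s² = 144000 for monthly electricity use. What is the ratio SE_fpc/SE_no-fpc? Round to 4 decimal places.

0.8182

f = n/N = 15293/46264 = 0.33055940.
SE_no-fpc = √(s²/n) = 3.068562; SE_fpc = √((1−f)s²/n) = 2.5106775.
Ratio = √(1−f) = 0.81819350.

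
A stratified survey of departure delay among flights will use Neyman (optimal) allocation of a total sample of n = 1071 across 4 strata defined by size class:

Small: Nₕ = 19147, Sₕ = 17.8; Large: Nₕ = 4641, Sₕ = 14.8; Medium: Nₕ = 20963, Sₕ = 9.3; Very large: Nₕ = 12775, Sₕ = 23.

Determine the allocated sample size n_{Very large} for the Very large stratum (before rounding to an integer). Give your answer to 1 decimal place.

Neyman allocation: nₕ = n·NₕSₕ / Σⱼ NⱼSⱼ.
Σ NⱼSⱼ = 19147·17.8 + 4641·14.8 + 20963·9.3 + 12775·23 = 898284.3.
n_{Very large} = 1071·12775·23 / 898284.3 = 350.3.

350.3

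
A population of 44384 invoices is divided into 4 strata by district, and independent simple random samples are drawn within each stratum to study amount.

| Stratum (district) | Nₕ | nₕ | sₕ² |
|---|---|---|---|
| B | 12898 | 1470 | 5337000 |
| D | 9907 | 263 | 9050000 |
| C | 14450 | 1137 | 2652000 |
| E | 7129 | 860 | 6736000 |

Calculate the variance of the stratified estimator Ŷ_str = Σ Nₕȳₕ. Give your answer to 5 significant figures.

Var(Ŷ_str) = Σₕ Nₕ²(1 − fₕ)sₕ²/nₕ.
B: 12898²·(1 − 1470/12898)·5337000/1470 = 5.3514623 × 10^11.
D: 9907²·(1 − 263/9907)·9050000/263 = 3.2877001 × 10^12.
C: 14450²·(1 − 1137/14450)·2652000/1137 = 4.4870079 × 10^11.
E: 7129²·(1 − 860/7129)·6736000/860 = 3.5005035 × 10^11.
Sum = 4.6215975 × 10^12.

4.6216 × 10^12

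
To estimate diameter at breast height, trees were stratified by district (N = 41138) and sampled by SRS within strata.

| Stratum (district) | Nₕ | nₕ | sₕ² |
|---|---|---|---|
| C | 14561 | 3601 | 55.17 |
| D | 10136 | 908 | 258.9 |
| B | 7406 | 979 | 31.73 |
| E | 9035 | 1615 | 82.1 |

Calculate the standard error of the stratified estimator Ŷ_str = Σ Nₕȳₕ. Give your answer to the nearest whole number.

Var(Ŷ_str) = Σₕ Nₕ²(1 − fₕ)sₕ²/nₕ.
C: 14561²·(1 − 3601/14561)·55.17/3601 = 2.4450155 × 10^6.
D: 10136²·(1 − 908/10136)·258.9/908 = 2.6669839 × 10^7.
B: 7406²·(1 − 979/7406)·31.73/979 = 1.5426926 × 10^6.
E: 9035²·(1 − 1615/9035)·82.1/1615 = 3.4080244 × 10^6.
Sum = 3.4065572 × 10^7.
SE = √(3.4065572 × 10^7) = 5837.

5837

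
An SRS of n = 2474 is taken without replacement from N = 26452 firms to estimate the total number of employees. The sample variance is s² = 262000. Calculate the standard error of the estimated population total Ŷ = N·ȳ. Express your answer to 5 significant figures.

259170

Var(Ŷ) = N²·Var(ȳ) = N²·(1 − n/N)·s²/n.
f = 2474/26452 = 0.09352790; Var(ȳ) = 0.90647210·262000/2474 = 95.996641.
Var(Ŷ) = 26452² · 95.996641 = 6.7169647 × 10^10.
SE(Ŷ) = √(6.7169647 × 10^10) = 259170.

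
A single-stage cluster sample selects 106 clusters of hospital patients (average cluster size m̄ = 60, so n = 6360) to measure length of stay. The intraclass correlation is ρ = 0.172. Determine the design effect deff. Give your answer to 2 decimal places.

deff = 1 + (60 − 1)·0.172 = 1 + 10.148 = 11.148.

11.15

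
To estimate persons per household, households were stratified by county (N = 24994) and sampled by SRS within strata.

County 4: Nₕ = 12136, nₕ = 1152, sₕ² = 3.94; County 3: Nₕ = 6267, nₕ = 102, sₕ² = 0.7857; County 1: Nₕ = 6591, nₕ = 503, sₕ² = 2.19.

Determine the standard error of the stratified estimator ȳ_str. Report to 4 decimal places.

0.0385

Var(ȳ_str) = Σₕ Wₕ²(1 − fₕ)sₕ²/nₕ with Wₕ = Nₕ/N, N = 24994.
County 4: Wₕ = 0.48555653; term = 0.48555653²·(1 − 0.09492419)·3.94/1152 = 7.2980747 × 10^-4.
County 3: Wₕ = 0.25074018; term = 0.25074018²·(1 − 0.01627573)·0.7857/102 = 4.7640666 × 10^-4.
County 1: Wₕ = 0.26370329; term = 0.26370329²·(1 − 0.07631619)·2.19/503 = 2.7966013 × 10^-4.
Sum = 0.0014858743.
SE = √(0.0014858743) = 0.0385.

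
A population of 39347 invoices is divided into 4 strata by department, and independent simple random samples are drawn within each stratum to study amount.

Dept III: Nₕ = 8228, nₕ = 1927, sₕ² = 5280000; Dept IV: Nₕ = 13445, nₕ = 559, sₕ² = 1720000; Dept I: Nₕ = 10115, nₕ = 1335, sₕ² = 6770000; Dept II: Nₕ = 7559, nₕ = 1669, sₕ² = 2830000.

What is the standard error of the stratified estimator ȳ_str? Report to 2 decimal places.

27.85

Var(ȳ_str) = Σₕ Wₕ²(1 − fₕ)sₕ²/nₕ with Wₕ = Nₕ/N, N = 39347.
Dept III: Wₕ = 0.20911378; term = 0.20911378²·(1 − 0.23420029)·5280000/1927 = 91.75563.
Dept IV: Wₕ = 0.34170331; term = 0.34170331²·(1 − 0.04157679)·1720000/559 = 344.32799.
Dept I: Wₕ = 0.25707170; term = 0.25707170²·(1 − 0.13198220)·6770000/1335 = 290.90056.
Dept II: Wₕ = 0.19211122; term = 0.19211122²·(1 − 0.22079640)·2830000/1669 = 48.762559.
Sum = 775.74674.
SE = √(775.74674) = 27.85.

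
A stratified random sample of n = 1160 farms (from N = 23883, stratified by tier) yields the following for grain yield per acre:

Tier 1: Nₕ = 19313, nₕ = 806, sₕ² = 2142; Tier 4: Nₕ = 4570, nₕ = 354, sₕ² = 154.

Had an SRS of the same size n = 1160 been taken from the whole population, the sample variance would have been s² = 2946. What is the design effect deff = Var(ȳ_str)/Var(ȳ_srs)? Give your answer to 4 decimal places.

Var(ȳ_str) = Σ Wₕ²(1−fₕ)sₕ²/nₕ with Wₕ = Nₕ/23883:
  Tier 1: (19313/23883)²·(1−806/19313)·2142/806 = 1.6652998
  Tier 4: (4570/23883)²·(1−354/4570)·154/354 = 0.014694557
  → Var(ȳ_str) = 1.6799944.
Var(ȳ_srs) = (1 − 1160/23883)·2946/1160 = 2.4163038.
deff = 1.6799944 / 2.4163038 = 0.6953.

0.6953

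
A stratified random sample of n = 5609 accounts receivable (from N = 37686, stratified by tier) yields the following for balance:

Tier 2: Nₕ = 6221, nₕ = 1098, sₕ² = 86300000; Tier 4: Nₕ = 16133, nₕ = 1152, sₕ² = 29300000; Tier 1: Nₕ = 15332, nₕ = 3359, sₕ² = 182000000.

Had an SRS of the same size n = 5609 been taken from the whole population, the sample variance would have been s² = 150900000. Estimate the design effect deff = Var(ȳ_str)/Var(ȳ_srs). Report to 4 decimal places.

Var(ȳ_str) = Σ Wₕ²(1−fₕ)sₕ²/nₕ with Wₕ = Nₕ/37686:
  Tier 2: (6221/37686)²·(1−1098/6221)·86300000/1098 = 1763.7333
  Tier 4: (16133/37686)²·(1−1152/16133)·29300000/1152 = 4328.2366
  Tier 1: (15332/37686)²·(1−3359/15332)·182000000/3359 = 7003.3058
  → Var(ȳ_str) = 13095.276.
Var(ȳ_srs) = (1 − 5609/37686)·150900000/5609 = 22899.052.
deff = 13095.276 / 22899.052 = 0.5719.

0.5719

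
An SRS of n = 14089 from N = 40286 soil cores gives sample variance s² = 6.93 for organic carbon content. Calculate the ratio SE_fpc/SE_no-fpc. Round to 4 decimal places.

f = n/N = 14089/40286 = 0.34972447.
SE_no-fpc = √(s²/n) = 0.022178212; SE_fpc = √((1−f)s²/n) = 0.017884436.
Ratio = √(1−f) = 0.80639663.

0.8064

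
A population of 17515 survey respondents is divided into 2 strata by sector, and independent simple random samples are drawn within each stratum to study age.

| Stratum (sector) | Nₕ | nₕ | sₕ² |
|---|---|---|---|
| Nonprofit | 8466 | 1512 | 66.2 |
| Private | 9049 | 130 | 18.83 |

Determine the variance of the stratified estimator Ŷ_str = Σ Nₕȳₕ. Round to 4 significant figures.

1.427 × 10^7

Var(Ŷ_str) = Σₕ Nₕ²(1 − fₕ)sₕ²/nₕ.
Nonprofit: 8466²·(1 − 1512/8466)·66.2/1512 = 2.5776215 × 10^6.
Private: 9049²·(1 − 130/9049)·18.83/130 = 1.1690248 × 10^7.
Sum = 1.426787 × 10^7.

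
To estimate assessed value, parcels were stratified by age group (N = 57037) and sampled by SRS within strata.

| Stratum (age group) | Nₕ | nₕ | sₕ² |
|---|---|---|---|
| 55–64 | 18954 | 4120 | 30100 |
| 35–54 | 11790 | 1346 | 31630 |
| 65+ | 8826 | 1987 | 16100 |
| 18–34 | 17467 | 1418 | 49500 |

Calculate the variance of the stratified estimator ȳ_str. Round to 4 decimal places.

Var(ȳ_str) = Σₕ Wₕ²(1 − fₕ)sₕ²/nₕ with Wₕ = Nₕ/N, N = 57037.
55–64: Wₕ = 0.33231061; term = 0.33231061²·(1 − 0.21736837)·30100/4120 = 0.63141527.
35–54: Wₕ = 0.20670793; term = 0.20670793²·(1 − 0.11416455)·31630/1346 = 0.88944982.
65+: Wₕ = 0.15474166; term = 0.15474166²·(1 − 0.22513030)·16100/1987 = 0.15033884.
18–34: Wₕ = 0.30623981; term = 0.30623981²·(1 − 0.08118166)·49500/1418 = 3.0080283.
Sum = 4.6792322.

4.6792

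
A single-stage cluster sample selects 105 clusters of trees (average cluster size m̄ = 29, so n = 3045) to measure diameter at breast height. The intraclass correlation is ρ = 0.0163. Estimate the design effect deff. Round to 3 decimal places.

deff = 1 + (29 − 1)·0.0163 = 1 + 0.4564 = 1.4564.

1.456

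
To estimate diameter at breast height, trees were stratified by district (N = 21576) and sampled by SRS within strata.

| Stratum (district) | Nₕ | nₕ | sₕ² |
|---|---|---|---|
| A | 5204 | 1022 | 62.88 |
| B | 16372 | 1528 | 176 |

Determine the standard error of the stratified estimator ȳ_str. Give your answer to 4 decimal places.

0.2510

Var(ȳ_str) = Σₕ Wₕ²(1 − fₕ)sₕ²/nₕ with Wₕ = Nₕ/N, N = 21576.
A: Wₕ = 0.24119392; term = 0.24119392²·(1 − 0.19638739)·62.88/1022 = 0.0028763457.
B: Wₕ = 0.75880608; term = 0.75880608²·(1 − 0.09333008)·176/1528 = 0.060131236.
Sum = 0.063007582.
SE = √(0.063007582) = 0.2510.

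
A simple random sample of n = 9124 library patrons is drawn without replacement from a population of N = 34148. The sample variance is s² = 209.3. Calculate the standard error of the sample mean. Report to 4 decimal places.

Under SRS without replacement, Var(ȳ) = (1 − f)·s²/n with f = n/N = 9124/34148 = 0.26718988.
Var(ȳ) = (1 − 0.26718988)·209.3/9124 = 0.73281012·0.0229395 = 0.016810298.
SE(ȳ) = √(0.016810298) = 0.1297.

0.1297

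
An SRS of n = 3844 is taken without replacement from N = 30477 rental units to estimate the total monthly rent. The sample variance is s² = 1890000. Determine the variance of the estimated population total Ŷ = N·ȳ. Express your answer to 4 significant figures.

3.991 × 10^11

Var(Ŷ) = N²·Var(ȳ) = N²·(1 − n/N)·s²/n.
f = 3844/30477 = 0.12612790; Var(ȳ) = 0.87387210·1890000/3844 = 429.66136.
Var(Ŷ) = 30477² · 429.66136 = 3.9908989 × 10^11.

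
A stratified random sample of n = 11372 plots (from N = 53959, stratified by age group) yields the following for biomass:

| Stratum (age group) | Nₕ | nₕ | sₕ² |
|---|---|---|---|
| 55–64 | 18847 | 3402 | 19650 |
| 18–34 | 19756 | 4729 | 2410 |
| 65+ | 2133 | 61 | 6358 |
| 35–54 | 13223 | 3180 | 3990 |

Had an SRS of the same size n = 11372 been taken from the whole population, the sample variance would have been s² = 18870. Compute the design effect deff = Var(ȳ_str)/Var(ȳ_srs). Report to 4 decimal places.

Var(ȳ_str) = Σ Wₕ²(1−fₕ)sₕ²/nₕ with Wₕ = Nₕ/53959:
  55–64: (18847/53959)²·(1−3402/18847)·19650/3402 = 0.57747156
  18–34: (19756/53959)²·(1−4729/19756)·2410/4729 = 0.051962645
  65+: (2133/53959)²·(1−61/2133)·6358/61 = 0.15821349
  35–54: (13223/53959)²·(1−3180/13223)·3990/3180 = 0.05722838
  → Var(ȳ_str) = 0.84487608.
Var(ȳ_srs) = (1 − 11372/53959)·18870/11372 = 1.3096288.
deff = 0.84487608 / 1.3096288 = 0.6451.

0.6451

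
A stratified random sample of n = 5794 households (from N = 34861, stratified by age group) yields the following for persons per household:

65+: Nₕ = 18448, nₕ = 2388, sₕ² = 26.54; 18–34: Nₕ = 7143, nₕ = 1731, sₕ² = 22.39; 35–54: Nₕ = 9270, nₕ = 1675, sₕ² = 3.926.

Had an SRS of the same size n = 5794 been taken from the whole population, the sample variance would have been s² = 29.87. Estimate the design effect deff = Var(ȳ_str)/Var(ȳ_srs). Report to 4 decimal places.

Var(ȳ_str) = Σ Wₕ²(1−fₕ)sₕ²/nₕ with Wₕ = Nₕ/34861:
  65+: (18448/34861)²·(1−2388/18448)·26.54/2388 = 0.0027094538
  18–34: (7143/34861)²·(1−1731/7143)·22.39/1731 = 4.1144878 × 10^-4
  35–54: (9270/34861)²·(1−1675/9270)·3.926/1675 = 1.357886 × 10^-4
  → Var(ȳ_str) = 0.0032566912.
Var(ȳ_srs) = (1 − 5794/34861)·29.87/5794 = 0.0042985017.
deff = 0.0032566912 / 0.0042985017 = 0.7576.

0.7576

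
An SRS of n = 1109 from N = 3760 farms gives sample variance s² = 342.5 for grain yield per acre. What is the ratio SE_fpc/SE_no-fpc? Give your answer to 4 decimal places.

0.8397

f = n/N = 1109/3760 = 0.29494681.
SE_no-fpc = √(s²/n) = 0.55573086; SE_fpc = √((1−f)s²/n) = 0.46663301.
Ratio = √(1−f) = 0.83967446.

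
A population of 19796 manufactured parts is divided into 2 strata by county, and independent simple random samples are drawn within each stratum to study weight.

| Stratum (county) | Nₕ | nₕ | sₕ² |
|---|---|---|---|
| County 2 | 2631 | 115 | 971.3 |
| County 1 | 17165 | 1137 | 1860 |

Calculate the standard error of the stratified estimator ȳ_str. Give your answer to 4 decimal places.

1.1363

Var(ȳ_str) = Σₕ Wₕ²(1 − fₕ)sₕ²/nₕ with Wₕ = Nₕ/N, N = 19796.
County 2: Wₕ = 0.13290564; term = 0.13290564²·(1 − 0.04370962)·971.3/115 = 0.14266983.
County 1: Wₕ = 0.86709436; term = 0.86709436²·(1 − 0.06623944)·1860/1137 = 1.1484728.
Sum = 1.2911426.
SE = √(1.2911426) = 1.1363.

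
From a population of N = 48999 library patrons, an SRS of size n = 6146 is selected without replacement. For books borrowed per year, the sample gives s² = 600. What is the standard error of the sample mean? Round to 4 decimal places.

0.2922

Under SRS without replacement, Var(ȳ) = (1 − f)·s²/n with f = n/N = 6146/48999 = 0.12543113.
Var(ȳ) = (1 − 0.12543113)·600/6146 = 0.87456887·0.097624471 = 0.085379323.
SE(ȳ) = √(0.085379323) = 0.2922.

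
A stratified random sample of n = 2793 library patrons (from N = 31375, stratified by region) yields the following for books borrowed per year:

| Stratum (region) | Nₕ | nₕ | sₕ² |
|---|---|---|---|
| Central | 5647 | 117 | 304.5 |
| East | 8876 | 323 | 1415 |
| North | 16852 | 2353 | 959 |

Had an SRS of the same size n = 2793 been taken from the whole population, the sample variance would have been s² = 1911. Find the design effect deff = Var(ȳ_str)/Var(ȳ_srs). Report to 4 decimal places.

Var(ȳ_str) = Σ Wₕ²(1−fₕ)sₕ²/nₕ with Wₕ = Nₕ/31375:
  Central: (5647/31375)²·(1−117/5647)·304.5/117 = 0.082561369
  East: (8876/31375)²·(1−323/8876)·1415/323 = 0.33784867
  North: (16852/31375)²·(1−2353/16852)·959/2353 = 0.1011623
  → Var(ȳ_str) = 0.52157234.
Var(ȳ_srs) = (1 − 2793/31375)·1911/2793 = 0.62330216.
deff = 0.52157234 / 0.62330216 = 0.8368.

0.8368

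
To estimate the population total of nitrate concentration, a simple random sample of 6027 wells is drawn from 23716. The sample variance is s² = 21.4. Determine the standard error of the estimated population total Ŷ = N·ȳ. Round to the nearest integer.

1220

Var(Ŷ) = N²·Var(ȳ) = N²·(1 − n/N)·s²/n.
f = 6027/23716 = 0.25413223; Var(ȳ) = 0.74586777·21.4/6027 = 0.0026483442.
Var(Ŷ) = 23716² · 0.0026483442 = 1.4895576 × 10^6.
SE(Ŷ) = √(1.4895576 × 10^6) = 1220.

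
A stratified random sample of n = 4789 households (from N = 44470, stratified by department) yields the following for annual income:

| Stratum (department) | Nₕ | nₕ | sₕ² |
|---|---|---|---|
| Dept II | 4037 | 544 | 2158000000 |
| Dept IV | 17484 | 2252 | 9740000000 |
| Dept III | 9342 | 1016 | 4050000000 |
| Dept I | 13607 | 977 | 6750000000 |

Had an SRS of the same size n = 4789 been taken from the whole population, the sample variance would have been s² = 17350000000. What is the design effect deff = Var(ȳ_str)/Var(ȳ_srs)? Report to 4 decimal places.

0.4231

Var(ȳ_str) = Σ Wₕ²(1−fₕ)sₕ²/nₕ with Wₕ = Nₕ/44470:
  Dept II: (4037/44470)²·(1−544/4037)·2158000000/544 = 28286.266
  Dept IV: (17484/44470)²·(1−2252/17484)·9740000000/2252 = 582443.82
  Dept III: (9342/44470)²·(1−1016/9342)·4050000000/1016 = 156784.57
  Dept I: (13607/44470)²·(1−977/13607)·6750000000/977 = 600400
  → Var(ȳ_str) = 1.3679147 × 10^6.
Var(ȳ_srs) = (1 − 4789/44470)·17350000000/4789 = 3.2327351 × 10^6.
deff = (1.3679147 × 10^6) / (3.2327351 × 10^6) = 0.4231.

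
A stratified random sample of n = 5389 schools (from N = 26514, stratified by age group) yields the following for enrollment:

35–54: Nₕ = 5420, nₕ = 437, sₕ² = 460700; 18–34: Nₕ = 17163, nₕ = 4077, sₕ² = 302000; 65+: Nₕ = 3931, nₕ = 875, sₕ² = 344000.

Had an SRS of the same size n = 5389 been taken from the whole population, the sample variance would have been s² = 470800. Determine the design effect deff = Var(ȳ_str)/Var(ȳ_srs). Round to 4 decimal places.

Var(ȳ_str) = Σ Wₕ²(1−fₕ)sₕ²/nₕ with Wₕ = Nₕ/26514:
  35–54: (5420/26514)²·(1−437/5420)·460700/437 = 40.501998
  18–34: (17163/26514)²·(1−4077/17163)·302000/4077 = 23.665509
  65+: (3931/26514)²·(1−875/3931)·344000/875 = 6.7182518
  → Var(ȳ_str) = 70.885759.
Var(ȳ_srs) = (1 − 5389/26514)·470800/5389 = 69.60649.
deff = 70.885759 / 69.60649 = 1.0184.

1.0184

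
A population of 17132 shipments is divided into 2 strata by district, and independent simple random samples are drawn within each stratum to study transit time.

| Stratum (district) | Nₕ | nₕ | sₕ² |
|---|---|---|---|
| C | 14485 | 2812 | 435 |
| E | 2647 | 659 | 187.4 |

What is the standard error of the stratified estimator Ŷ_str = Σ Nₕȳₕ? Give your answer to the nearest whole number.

Var(Ŷ_str) = Σₕ Nₕ²(1 − fₕ)sₕ²/nₕ.
C: 14485²·(1 − 2812/14485)·435/2812 = 2.6156217 × 10^7.
E: 2647²·(1 − 659/2647)·187.4/659 = 1.4964234 × 10^6.
Sum = 2.765264 × 10^7.
SE = √(2.765264 × 10^7) = 5259.

5259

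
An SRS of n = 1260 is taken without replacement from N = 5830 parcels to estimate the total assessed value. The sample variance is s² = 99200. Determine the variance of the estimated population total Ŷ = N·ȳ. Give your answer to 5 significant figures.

2.0976 × 10^9

Var(Ŷ) = N²·Var(ȳ) = N²·(1 − n/N)·s²/n.
f = 1260/5830 = 0.21612350; Var(ȳ) = 0.78387650·99200/1260 = 61.714721.
Var(Ŷ) = 5830² · 61.714721 = 2.0976155 × 10^9.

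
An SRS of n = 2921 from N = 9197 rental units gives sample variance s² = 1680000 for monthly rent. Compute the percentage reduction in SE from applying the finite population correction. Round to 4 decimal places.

17.3927

f = n/N = 2921/9197 = 0.31760357.
SE_no-fpc = √(s²/n) = 23.982191; SE_fpc = √((1−f)s²/n) = 19.811038.
Ratio = √(1−f) = 0.82607290. Reduction = 100·(1 − 0.82607290) = 17.3927%.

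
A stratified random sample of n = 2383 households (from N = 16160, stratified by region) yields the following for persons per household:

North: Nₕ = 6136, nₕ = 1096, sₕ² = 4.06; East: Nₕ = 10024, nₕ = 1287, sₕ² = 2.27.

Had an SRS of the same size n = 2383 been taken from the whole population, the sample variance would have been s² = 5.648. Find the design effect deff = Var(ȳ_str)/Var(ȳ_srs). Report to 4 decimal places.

Var(ȳ_str) = Σ Wₕ²(1−fₕ)sₕ²/nₕ with Wₕ = Nₕ/16160:
  North: (6136/16160)²·(1−1096/6136)·4.06/1096 = 4.3868083 × 10^-4
  East: (10024/16160)²·(1−1287/10024)·2.27/1287 = 5.9151804 × 10^-4
  → Var(ȳ_str) = 0.0010301989.
Var(ȳ_srs) = (1 − 2383/16160)·5.648/2383 = 0.0020206167.
deff = 0.0010301989 / 0.0020206167 = 0.5098.

0.5098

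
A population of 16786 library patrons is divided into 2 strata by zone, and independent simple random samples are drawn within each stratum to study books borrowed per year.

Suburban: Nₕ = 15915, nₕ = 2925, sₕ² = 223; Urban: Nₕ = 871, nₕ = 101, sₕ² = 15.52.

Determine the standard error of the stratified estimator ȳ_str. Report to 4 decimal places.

0.2373

Var(ȳ_str) = Σₕ Wₕ²(1 − fₕ)sₕ²/nₕ with Wₕ = Nₕ/N, N = 16786.
Suburban: Wₕ = 0.94811152; term = 0.94811152²·(1 − 0.18378888)·223/2925 = 0.055937152.
Urban: Wₕ = 0.05188848; term = 0.05188848²·(1 − 0.11595867)·15.52/101 = 3.6575038 × 10^-4.
Sum = 0.056302902.
SE = √(0.056302902) = 0.2373.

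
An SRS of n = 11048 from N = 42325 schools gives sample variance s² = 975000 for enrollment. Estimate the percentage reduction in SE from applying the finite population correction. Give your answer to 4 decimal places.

f = n/N = 11048/42325 = 0.26102776.
SE_no-fpc = √(s²/n) = 9.3942146; SE_fpc = √((1−f)s²/n) = 8.0755951.
Ratio = √(1−f) = 0.85963494. Reduction = 100·(1 − 0.85963494) = 14.0365%.

14.0365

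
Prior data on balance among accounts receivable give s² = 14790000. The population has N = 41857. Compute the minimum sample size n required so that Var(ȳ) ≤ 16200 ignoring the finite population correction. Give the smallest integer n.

913

Without fpc, n₀ = s²/D = 14790000/16200 = 912.9630.
Rounding up, n = 913.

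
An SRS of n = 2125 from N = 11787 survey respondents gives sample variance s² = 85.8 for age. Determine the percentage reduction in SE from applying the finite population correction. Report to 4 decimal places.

f = n/N = 2125/11787 = 0.18028336.
SE_no-fpc = √(s²/n) = 0.20093897; SE_fpc = √((1−f)s²/n) = 0.18192654.
Ratio = √(1−f) = 0.90538204. Reduction = 100·(1 − 0.90538204) = 9.4618%.

9.4618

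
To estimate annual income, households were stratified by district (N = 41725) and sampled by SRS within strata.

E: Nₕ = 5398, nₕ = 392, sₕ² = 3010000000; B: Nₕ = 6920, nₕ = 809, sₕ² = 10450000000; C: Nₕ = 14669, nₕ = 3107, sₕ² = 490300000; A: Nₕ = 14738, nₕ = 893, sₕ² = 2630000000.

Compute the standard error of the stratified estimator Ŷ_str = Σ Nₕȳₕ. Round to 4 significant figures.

Var(Ŷ_str) = Σₕ Nₕ²(1 − fₕ)sₕ²/nₕ.
E: 5398²·(1 − 392/5398)·3010000000/392 = 2.0749334 × 10^14.
B: 6920²·(1 − 809/6920)·10450000000/809 = 5.4624333 × 10^14.
C: 14669²·(1 − 3107/14669)·490300000/3107 = 2.6764191 × 10^13.
A: 14738²·(1 − 893/14738)·2630000000/893 = 6.0094649 × 10^14.
Sum = 1.3814474 × 10^15.
SE = √(1.3814474 × 10^15) = 3.717 × 10^7.

3.717 × 10^7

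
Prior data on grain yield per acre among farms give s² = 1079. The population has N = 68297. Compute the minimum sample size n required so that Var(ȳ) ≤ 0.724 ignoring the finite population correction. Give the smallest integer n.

1491

Without fpc, n₀ = s²/D = 1079/0.724 = 1490.3315.
Rounding up, n = 1491.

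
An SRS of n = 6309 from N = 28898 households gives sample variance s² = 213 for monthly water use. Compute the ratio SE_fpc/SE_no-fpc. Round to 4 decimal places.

f = n/N = 6309/28898 = 0.21831961.
SE_no-fpc = √(s²/n) = 0.18374246; SE_fpc = √((1−f)s²/n) = 0.16245166.
Ratio = √(1−f) = 0.88412691.

0.8841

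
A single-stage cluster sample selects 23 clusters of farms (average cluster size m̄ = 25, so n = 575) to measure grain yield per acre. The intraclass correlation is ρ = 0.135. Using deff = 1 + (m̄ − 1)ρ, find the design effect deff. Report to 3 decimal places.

4.240

deff = 1 + (25 − 1)·0.135 = 1 + 3.24 = 4.24.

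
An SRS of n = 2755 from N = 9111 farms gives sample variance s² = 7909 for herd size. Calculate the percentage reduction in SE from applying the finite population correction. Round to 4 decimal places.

f = n/N = 2755/9111 = 0.30238174.
SE_no-fpc = √(s²/n) = 1.6943377; SE_fpc = √((1−f)s²/n) = 1.415171.
Ratio = √(1−f) = 0.83523545. Reduction = 100·(1 − 0.83523545) = 16.4765%.

16.4765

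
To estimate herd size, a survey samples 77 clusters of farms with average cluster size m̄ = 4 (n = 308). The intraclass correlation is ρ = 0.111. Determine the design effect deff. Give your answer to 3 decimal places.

1.333

deff = 1 + (4 − 1)·0.111 = 1 + 0.333 = 1.333.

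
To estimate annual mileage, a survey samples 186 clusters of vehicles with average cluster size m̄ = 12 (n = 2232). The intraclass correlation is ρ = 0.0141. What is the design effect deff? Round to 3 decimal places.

deff = 1 + (12 − 1)·0.0141 = 1 + 0.1551 = 1.1551.

1.155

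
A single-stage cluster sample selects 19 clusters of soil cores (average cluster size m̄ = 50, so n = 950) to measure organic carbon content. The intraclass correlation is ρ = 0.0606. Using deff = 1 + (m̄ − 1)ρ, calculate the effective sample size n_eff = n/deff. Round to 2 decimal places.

deff = 1 + (50 − 1)·0.0606 = 1 + 2.9694 = 3.9694.
n_eff = 950 / 3.9694 = 239.33.

239.33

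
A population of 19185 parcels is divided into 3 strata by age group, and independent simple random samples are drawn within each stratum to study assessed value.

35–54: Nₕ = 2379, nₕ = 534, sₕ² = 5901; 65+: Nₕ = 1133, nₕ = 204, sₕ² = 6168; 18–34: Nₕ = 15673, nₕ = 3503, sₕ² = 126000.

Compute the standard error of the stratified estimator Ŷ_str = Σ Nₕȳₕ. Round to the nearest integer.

Var(Ŷ_str) = Σₕ Nₕ²(1 − fₕ)sₕ²/nₕ.
35–54: 2379²·(1 − 534/2379)·5901/534 = 4.8503734 × 10^7.
65+: 1133²·(1 − 204/1133)·6168/204 = 3.182437 × 10^7.
18–34: 15673²·(1 − 3503/15673)·126000/3503 = 6.8607741 × 10^9.
Sum = 6.9411022 × 10^9.
SE = √(6.9411022 × 10^9) = 83313.

83313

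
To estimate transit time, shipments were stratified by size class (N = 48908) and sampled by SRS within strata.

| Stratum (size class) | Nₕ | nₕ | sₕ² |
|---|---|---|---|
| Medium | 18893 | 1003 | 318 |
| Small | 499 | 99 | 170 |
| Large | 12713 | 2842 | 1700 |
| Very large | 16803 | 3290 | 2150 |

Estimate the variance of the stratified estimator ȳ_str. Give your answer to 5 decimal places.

0.13836

Var(ȳ_str) = Σₕ Wₕ²(1 − fₕ)sₕ²/nₕ with Wₕ = Nₕ/N, N = 48908.
Medium: Wₕ = 0.38629672; term = 0.38629672²·(1 − 0.05308845)·318/1003 = 0.044799962.
Small: Wₕ = 0.01020283; term = 0.01020283²·(1 − 0.19839679)·170/99 = 1.4328953 × 10^-4.
Large: Wₕ = 0.25993702; term = 0.25993702²·(1 − 0.22355070)·1700/2842 = 0.031381539.
Very large: Wₕ = 0.34356343; term = 0.34356343²·(1 − 0.19579837)·2150/3290 = 0.062032796.
Sum = 0.13835759.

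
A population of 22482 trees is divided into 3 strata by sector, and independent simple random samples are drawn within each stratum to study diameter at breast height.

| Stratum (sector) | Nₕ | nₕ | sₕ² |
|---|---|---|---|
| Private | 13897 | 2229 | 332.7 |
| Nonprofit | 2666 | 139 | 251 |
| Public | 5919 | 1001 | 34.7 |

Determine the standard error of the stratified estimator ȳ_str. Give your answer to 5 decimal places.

Var(ȳ_str) = Σₕ Wₕ²(1 − fₕ)sₕ²/nₕ with Wₕ = Nₕ/N, N = 22482.
Private: Wₕ = 0.61813896; term = 0.61813896²·(1 − 0.16039433)·332.7/2229 = 0.047883989.
Nonprofit: Wₕ = 0.11858376; term = 0.11858376²·(1 − 0.05213803)·251/139 = 0.024068799.
Public: Wₕ = 0.26327729; term = 0.26327729²·(1 − 0.16911640)·34.7/1001 = 0.0019964681.
Sum = 0.073949256.
SE = √(0.073949256) = 0.27194.

0.27194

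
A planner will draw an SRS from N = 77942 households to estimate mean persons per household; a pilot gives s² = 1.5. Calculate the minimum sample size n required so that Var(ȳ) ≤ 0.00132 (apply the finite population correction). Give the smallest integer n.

Without fpc, n₀ = s²/D = 1.5/0.00132 = 1136.3636.
With fpc, (1 − n/N)·s²/n ≤ D requires n ≥ n₀/(1 + n₀/N) = 1136.3636/(1 + 1136.3636/77942) = 1120.0339.
Rounding up, n = 1121.

1121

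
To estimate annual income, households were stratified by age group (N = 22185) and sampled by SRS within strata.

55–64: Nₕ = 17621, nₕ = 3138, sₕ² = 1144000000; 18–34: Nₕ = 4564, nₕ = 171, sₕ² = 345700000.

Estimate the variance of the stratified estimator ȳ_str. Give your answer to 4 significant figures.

271400

Var(ȳ_str) = Σₕ Wₕ²(1 − fₕ)sₕ²/nₕ with Wₕ = Nₕ/N, N = 22185.
55–64: Wₕ = 0.79427541; term = 0.79427541²·(1 − 0.17808297)·1144000000/3138 = 189035.47.
18–34: Wₕ = 0.20572459; term = 0.20572459²·(1 − 0.03746713)·345700000/171 = 82355.241.
Sum = 271390.71.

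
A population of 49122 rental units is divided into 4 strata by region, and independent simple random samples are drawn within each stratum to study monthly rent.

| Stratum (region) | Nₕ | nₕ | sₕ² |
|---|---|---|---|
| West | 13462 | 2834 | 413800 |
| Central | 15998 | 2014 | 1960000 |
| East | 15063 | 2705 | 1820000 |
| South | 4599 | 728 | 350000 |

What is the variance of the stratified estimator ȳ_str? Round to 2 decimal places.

154.34

Var(ȳ_str) = Σₕ Wₕ²(1 − fₕ)sₕ²/nₕ with Wₕ = Nₕ/N, N = 49122.
West: Wₕ = 0.27405236; term = 0.27405236²·(1 − 0.21051850)·413800/2834 = 8.6576433.
Central: Wₕ = 0.32567892; term = 0.32567892²·(1 − 0.12589074)·1960000/2014 = 90.228062.
East: Wₕ = 0.30664468; term = 0.30664468²·(1 − 0.17957910)·1820000/2705 = 51.9053.
South: Wₕ = 0.09362404; term = 0.09362404²·(1 − 0.15829528)·350000/728 = 3.5470815.
Sum = 154.33809.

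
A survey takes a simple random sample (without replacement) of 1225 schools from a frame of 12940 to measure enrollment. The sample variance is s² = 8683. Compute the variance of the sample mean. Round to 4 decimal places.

Under SRS without replacement, Var(ȳ) = (1 − f)·s²/n with f = n/N = 1225/12940 = 0.09466770.
Var(ȳ) = (1 − 0.09466770)·8683/1225 = 0.90533230·7.0881633 = 6.4171432.

6.4171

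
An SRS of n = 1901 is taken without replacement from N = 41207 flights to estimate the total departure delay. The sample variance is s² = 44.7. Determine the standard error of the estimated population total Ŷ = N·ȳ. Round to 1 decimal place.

6171.3

Var(Ŷ) = N²·Var(ȳ) = N²·(1 − n/N)·s²/n.
f = 1901/41207 = 0.04613294; Var(ȳ) = 0.95386706·44.7/1901 = 0.022429173.
Var(Ŷ) = 41207² · 0.022429173 = 3.8085114 × 10^7.
SE(Ŷ) = √(3.8085114 × 10^7) = 6171.3.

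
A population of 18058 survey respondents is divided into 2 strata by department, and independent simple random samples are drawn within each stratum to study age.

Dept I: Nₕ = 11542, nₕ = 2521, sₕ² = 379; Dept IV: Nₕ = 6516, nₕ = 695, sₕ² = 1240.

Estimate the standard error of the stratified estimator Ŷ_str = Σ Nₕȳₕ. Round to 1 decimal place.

Var(Ŷ_str) = Σₕ Nₕ²(1 − fₕ)sₕ²/nₕ.
Dept I: 11542²·(1 − 2521/11542)·379/2521 = 1.5653163 × 10^7.
Dept IV: 6516²·(1 − 695/6516)·1240/695 = 6.767302 × 10^7.
Sum = 8.3326183 × 10^7.
SE = √(8.3326183 × 10^7) = 9128.3.

9128.3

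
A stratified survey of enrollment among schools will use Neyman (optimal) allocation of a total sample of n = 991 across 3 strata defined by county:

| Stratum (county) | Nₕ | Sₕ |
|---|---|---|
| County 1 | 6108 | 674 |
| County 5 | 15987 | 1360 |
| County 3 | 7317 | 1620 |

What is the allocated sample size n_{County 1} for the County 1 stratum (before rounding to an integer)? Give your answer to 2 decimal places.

Neyman allocation: nₕ = n·NₕSₕ / Σⱼ NⱼSⱼ.
Σ NⱼSⱼ = 6108·674 + 15987·1360 + 7317·1620 = 3.7712652 × 10^7.
n_{County 1} = 991·6108·674 / (3.7712652 × 10^7) = 108.18.

108.18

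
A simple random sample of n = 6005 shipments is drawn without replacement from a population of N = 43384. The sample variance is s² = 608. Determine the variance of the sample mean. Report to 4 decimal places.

Under SRS without replacement, Var(ȳ) = (1 − f)·s²/n with f = n/N = 6005/43384 = 0.13841508.
Var(ȳ) = (1 − 0.13841508)·608/6005 = 0.86158492·0.10124896 = 0.087234576.

0.0872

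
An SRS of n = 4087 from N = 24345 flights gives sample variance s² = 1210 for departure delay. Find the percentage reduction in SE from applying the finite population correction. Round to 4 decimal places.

f = n/N = 4087/24345 = 0.16787841.
SE_no-fpc = √(s²/n) = 0.54411458; SE_fpc = √((1−f)s²/n) = 0.49634512.
Ratio = √(1−f) = 0.91220699. Reduction = 100·(1 − 0.91220699) = 8.7793%.

8.7793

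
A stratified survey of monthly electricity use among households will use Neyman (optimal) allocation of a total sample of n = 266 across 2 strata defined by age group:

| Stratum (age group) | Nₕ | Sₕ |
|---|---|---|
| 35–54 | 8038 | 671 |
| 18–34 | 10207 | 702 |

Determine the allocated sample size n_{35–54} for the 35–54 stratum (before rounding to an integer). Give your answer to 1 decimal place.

114.2

Neyman allocation: nₕ = n·NₕSₕ / Σⱼ NⱼSⱼ.
Σ NⱼSⱼ = 8038·671 + 10207·702 = 1.2558812 × 10^7.
n_{35–54} = 266·8038·671 / (1.2558812 × 10^7) = 114.2.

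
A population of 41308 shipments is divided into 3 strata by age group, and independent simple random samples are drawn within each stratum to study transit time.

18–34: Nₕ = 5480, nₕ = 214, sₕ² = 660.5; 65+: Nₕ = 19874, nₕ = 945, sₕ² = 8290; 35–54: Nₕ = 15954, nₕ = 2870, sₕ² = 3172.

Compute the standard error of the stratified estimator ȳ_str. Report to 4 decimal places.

1.4565

Var(ȳ_str) = Σₕ Wₕ²(1 − fₕ)sₕ²/nₕ with Wₕ = Nₕ/N, N = 41308.
18–34: Wₕ = 0.13266195; term = 0.13266195²·(1 − 0.03905109)·660.5/214 = 0.052197791.
65+: Wₕ = 0.48111746; term = 0.48111746²·(1 − 0.04754956)·8290/945 = 1.9340484.
35–54: Wₕ = 0.38622059; term = 0.38622059²·(1 − 0.17989219)·3172/2870 = 0.1352051.
Sum = 2.1214513.
SE = √(2.1214513) = 1.4565.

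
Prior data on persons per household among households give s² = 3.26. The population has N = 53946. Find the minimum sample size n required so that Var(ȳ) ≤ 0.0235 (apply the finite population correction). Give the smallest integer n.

139

Without fpc, n₀ = s²/D = 3.26/0.0235 = 138.7234.
With fpc, (1 − n/N)·s²/n ≤ D requires n ≥ n₀/(1 + n₀/N) = 138.7234/(1 + 138.7234/53946) = 138.3676.
Rounding up, n = 139.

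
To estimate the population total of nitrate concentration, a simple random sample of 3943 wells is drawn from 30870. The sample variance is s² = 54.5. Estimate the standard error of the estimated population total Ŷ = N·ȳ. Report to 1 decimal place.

Var(Ŷ) = N²·Var(ȳ) = N²·(1 − n/N)·s²/n.
f = 3943/30870 = 0.12772919; Var(ȳ) = 0.87227081·54.5/3943 = 0.012056495.
Var(Ŷ) = 30870² · 0.012056495 = 1.148932 × 10^7.
SE(Ŷ) = √(1.148932 × 10^7) = 3389.6.

3389.6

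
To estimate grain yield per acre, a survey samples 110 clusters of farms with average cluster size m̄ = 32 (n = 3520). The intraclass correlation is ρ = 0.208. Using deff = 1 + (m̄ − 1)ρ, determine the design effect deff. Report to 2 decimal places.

deff = 1 + (32 − 1)·0.208 = 1 + 6.448 = 7.448.

7.45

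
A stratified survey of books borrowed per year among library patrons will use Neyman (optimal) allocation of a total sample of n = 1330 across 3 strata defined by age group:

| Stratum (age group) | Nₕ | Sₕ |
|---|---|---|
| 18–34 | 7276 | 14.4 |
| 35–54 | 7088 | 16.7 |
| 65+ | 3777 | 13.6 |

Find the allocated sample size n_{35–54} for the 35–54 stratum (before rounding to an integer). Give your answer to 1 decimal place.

573.5

Neyman allocation: nₕ = n·NₕSₕ / Σⱼ NⱼSⱼ.
Σ NⱼSⱼ = 7276·14.4 + 7088·16.7 + 3777·13.6 = 274511.2.
n_{35–54} = 1330·7088·16.7 / 274511.2 = 573.5.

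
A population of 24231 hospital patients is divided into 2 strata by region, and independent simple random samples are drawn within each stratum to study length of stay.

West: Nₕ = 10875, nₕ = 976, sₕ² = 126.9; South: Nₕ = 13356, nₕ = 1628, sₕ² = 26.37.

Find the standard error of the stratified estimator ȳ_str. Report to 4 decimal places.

0.1678

Var(ȳ_str) = Σₕ Wₕ²(1 − fₕ)sₕ²/nₕ with Wₕ = Nₕ/N, N = 24231.
West: Wₕ = 0.44880525; term = 0.44880525²·(1 − 0.08974713)·126.9/976 = 0.023839093.
South: Wₕ = 0.55119475; term = 0.55119475²·(1 − 0.12189278)·26.37/1628 = 0.0043212901.
Sum = 0.028160383.
SE = √(0.028160383) = 0.1678.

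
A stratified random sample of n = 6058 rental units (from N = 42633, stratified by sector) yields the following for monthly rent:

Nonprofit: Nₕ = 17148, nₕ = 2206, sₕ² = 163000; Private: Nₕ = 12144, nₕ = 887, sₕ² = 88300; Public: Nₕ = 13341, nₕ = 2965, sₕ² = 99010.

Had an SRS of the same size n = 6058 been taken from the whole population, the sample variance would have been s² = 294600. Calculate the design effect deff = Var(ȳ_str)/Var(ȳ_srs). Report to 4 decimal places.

0.4901

Var(ȳ_str) = Σ Wₕ²(1−fₕ)sₕ²/nₕ with Wₕ = Nₕ/42633:
  Nonprofit: (17148/42633)²·(1−2206/17148)·163000/2206 = 10.416277
  Private: (12144/42633)²·(1−887/12144)·88300/887 = 7.4873773
  Public: (13341/42633)²·(1−2965/13341)·99010/2965 = 2.5432024
  → Var(ȳ_str) = 20.446857.
Var(ȳ_srs) = (1 − 6058/42633)·294600/6058 = 41.719771.
deff = 20.446857 / 41.719771 = 0.4901.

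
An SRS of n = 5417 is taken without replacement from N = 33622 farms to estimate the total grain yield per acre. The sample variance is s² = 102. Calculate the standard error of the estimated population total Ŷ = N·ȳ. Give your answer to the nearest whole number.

Var(Ŷ) = N²·Var(ȳ) = N²·(1 − n/N)·s²/n.
f = 5417/33622 = 0.16111475; Var(ȳ) = 0.83888525·102/5417 = 0.015795883.
Var(Ŷ) = 33622² · 0.015795883 = 1.785628 × 10^7.
SE(Ŷ) = √(1.785628 × 10^7) = 4226.

4226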